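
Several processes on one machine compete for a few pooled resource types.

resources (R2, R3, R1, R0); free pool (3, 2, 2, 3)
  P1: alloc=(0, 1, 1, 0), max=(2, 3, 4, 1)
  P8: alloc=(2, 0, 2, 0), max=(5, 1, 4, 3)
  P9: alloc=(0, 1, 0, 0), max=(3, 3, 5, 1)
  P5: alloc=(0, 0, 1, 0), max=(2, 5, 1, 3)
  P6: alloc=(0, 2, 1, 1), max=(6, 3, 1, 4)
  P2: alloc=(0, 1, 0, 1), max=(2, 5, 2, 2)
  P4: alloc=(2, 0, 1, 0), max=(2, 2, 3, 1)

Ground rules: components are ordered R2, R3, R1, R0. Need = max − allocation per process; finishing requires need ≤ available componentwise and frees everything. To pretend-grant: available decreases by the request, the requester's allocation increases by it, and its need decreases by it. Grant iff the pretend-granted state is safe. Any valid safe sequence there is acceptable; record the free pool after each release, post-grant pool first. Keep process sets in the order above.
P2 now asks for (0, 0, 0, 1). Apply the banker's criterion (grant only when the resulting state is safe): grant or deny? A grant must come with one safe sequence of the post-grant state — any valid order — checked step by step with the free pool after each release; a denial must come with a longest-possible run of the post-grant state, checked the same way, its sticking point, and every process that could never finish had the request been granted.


DENY. Granting would leave the state unsafe.
Key observation: after P4, P1 the pool peaks at (5, 3, 4, 2), and each blocked process is short somewhere: P8 on R0; P9 on R1; P5 on R3, R0; P6 on R2, R0; P2 on R3.
Pretend the grant happened; the run P4, P1 goes as far as possible. Walking it through:
  pool = (3, 2, 2, 2)
  P4: need (0, 2, 2, 1) fits (3, 2, 2, 2); releases (2, 0, 1, 0), pool now (5, 2, 3, 2)
  P1: need (2, 2, 3, 1) fits (5, 2, 3, 2); releases (0, 1, 1, 0), pool now (5, 3, 4, 2)
  blocked: P8 wants (3, 1, 2, 3), pool (5, 3, 4, 2) — not enough R0
  blocked: P9 wants (3, 2, 5, 1), pool (5, 3, 4, 2) — not enough R1
  blocked: P5 wants (2, 5, 0, 3), pool (5, 3, 4, 2) — not enough R3 and R0
  blocked: P6 wants (6, 1, 0, 3), pool (5, 3, 4, 2) — not enough R2 and R0
  blocked: P2 wants (2, 4, 2, 0), pool (5, 3, 4, 2) — not enough R3
Processes that could never finish after the grant: P8, P9, P5, P6 and P2.


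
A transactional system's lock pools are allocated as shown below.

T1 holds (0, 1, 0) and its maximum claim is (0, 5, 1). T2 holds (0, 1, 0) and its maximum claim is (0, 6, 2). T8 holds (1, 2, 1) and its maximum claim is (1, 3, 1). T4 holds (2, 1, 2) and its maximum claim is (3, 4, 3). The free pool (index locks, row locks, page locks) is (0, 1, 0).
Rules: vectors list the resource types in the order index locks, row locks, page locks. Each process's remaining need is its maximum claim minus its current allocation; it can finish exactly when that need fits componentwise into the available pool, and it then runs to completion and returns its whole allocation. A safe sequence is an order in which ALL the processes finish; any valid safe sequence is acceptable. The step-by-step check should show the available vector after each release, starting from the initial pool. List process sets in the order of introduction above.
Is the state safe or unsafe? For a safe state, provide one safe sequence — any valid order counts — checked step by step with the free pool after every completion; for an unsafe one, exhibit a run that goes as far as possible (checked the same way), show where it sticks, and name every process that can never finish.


SAFE, for example via the order T8, T4, T1, T2.
Key observation: the order's first zero-slack moment is T8 ((0, 1, 0) needed, (0, 1, 0) free — a requested resource with nothing to spare).
Step-by-step check:
  pool = (0, 1, 0)
  run T8 (needs (0, 1, 0), free (0, 1, 0)); after release of (1, 2, 1) the pool is (1, 3, 1)
  run T4 (needs (1, 3, 1), free (1, 3, 1)); after release of (2, 1, 2) the pool is (3, 4, 3)
  run T1 (needs (0, 4, 1), free (3, 4, 3)); after release of (0, 1, 0) the pool is (3, 5, 3)
  run T2 (needs (0, 5, 2), free (3, 5, 3)); after release of (0, 1, 0) the pool is (3, 6, 3)


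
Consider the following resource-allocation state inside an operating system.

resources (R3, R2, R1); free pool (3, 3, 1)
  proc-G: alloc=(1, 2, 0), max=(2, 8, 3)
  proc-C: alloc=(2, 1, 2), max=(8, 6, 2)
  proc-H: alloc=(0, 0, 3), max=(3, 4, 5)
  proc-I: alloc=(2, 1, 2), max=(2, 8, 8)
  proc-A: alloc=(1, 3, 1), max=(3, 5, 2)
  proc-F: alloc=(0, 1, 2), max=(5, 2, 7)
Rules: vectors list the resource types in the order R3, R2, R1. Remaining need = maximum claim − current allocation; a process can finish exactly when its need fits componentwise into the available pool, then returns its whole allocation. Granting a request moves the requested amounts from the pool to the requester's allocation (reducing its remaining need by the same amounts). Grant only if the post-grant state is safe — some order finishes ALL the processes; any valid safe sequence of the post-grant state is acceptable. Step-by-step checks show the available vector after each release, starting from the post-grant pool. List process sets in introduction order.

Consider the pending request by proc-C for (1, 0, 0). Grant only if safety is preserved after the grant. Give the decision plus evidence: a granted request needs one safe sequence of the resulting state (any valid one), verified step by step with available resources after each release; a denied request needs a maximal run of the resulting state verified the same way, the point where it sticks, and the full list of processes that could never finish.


DENY: after the grant no complete ordering would exist.
Key observation: after proc-A, proc-H, proc-G the pool peaks at (4, 8, 5), and each blocked process is short somewhere: proc-C on R3; proc-I on R1; proc-F on R3.
On the post-grant state, proc-A, proc-H, proc-G is a maximal run — nothing extends it. Check, step by step:
  pool = (2, 3, 1)
  proc-A: need (2, 2, 1) fits (2, 3, 1); releases (1, 3, 1), pool now (3, 6, 2)
  proc-H: need (3, 4, 2) fits (3, 6, 2); releases (0, 0, 3), pool now (3, 6, 5)
  proc-G: need (1, 6, 3) fits (3, 6, 5); releases (1, 2, 0), pool now (4, 8, 5)
  blocked: proc-C wants (5, 5, 0), pool (4, 8, 5) — not enough R3
  blocked: proc-I wants (0, 7, 6), pool (4, 8, 5) — not enough R1
  blocked: proc-F wants (5, 1, 5), pool (4, 8, 5) — not enough R3
Post-grant, the permanently blocked set is proc-C, proc-I and proc-F.


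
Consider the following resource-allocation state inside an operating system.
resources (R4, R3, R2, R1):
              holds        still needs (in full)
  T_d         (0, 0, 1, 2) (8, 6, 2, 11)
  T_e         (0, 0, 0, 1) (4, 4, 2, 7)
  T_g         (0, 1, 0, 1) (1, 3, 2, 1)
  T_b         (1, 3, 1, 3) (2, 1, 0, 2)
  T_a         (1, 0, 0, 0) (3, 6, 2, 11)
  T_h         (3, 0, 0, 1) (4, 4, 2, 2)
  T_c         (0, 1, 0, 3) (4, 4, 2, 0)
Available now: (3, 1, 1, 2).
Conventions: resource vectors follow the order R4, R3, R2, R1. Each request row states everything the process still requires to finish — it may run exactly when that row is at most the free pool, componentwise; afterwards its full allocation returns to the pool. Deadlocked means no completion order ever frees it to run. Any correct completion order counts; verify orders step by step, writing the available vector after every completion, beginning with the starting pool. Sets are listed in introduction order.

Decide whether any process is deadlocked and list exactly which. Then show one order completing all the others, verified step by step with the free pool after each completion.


The deadlocked set is empty.
Key observation: no deadlock: T_b fits now, and the freed resources carry the rest through.
A valid finishing order for the others: T_b, T_g, T_c, T_h, T_e, T_a, T_d. Verifying each step:
  pool = (3, 1, 1, 2)
  run T_b (needs (2, 1, 0, 2), free (3, 1, 1, 2)); after release of (1, 3, 1, 3) the pool is (4, 4, 2, 5)
  run T_g (needs (1, 3, 2, 1), free (4, 4, 2, 5)); after release of (0, 1, 0, 1) the pool is (4, 5, 2, 6)
  run T_c (needs (4, 4, 2, 0), free (4, 5, 2, 6)); after release of (0, 1, 0, 3) the pool is (4, 6, 2, 9)
  run T_h (needs (4, 4, 2, 2), free (4, 6, 2, 9)); after release of (3, 0, 0, 1) the pool is (7, 6, 2, 10)
  run T_e (needs (4, 4, 2, 7), free (7, 6, 2, 10)); after release of (0, 0, 0, 1) the pool is (7, 6, 2, 11)
  run T_a (needs (3, 6, 2, 11), free (7, 6, 2, 11)); after release of (1, 0, 0, 0) the pool is (8, 6, 2, 11)
  run T_d (needs (8, 6, 2, 11), free (8, 6, 2, 11)); after release of (0, 0, 1, 2) the pool is (8, 6, 3, 13)


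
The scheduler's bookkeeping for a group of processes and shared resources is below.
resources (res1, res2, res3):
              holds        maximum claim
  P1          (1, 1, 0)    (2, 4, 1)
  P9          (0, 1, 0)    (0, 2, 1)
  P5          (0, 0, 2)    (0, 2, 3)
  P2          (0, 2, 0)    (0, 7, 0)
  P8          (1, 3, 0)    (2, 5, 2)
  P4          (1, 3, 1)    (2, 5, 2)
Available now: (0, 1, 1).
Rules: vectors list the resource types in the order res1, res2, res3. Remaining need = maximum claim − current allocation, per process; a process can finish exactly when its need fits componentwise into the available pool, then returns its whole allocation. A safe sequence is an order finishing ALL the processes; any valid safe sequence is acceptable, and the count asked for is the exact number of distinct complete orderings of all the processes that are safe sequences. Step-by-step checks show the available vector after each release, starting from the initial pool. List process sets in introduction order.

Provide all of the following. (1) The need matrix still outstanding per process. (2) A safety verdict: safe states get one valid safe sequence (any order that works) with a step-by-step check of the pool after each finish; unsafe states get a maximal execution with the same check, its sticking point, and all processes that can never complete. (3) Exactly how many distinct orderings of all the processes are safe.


(1) Outstanding need per process (order res1, res2, res3):
  P1: (1, 3, 1)
  P9: (0, 1, 1)
  P5: (0, 2, 1)
  P2: (0, 5, 0)
  P8: (1, 2, 2)
  P4: (1, 2, 1)
(2) UNSAFE.
Key observation: after P9, P5 the pool peaks at (0, 2, 3), and each blocked process is short somewhere: P1 on res1, res2; P2 on res2; P8 on res1; P4 on res1.
Going as far as possible: P9, P5; after that, nothing fits. Walking it through:
  pool = (0, 1, 1)
  P9 needs (0, 1, 1) <= (0, 1, 1) -> finishes; pool += (0, 1, 0) = (0, 2, 1)
  P5 needs (0, 2, 1) <= (0, 2, 1) -> finishes; pool += (0, 0, 2) = (0, 2, 3)
  P1 still needs (1, 3, 1) but only (0, 2, 3) is free — short on res1 and res2
  P2 still needs (0, 5, 0) but only (0, 2, 3) is free — short on res2
  P8 still needs (1, 2, 2) but only (0, 2, 3) is free — short on res1
  P4 still needs (1, 2, 1) but only (0, 2, 3) is free — short on res1
Processes that can never finish: P1, P2, P8 and P4.
(3) The exact count: 0 of the possible complete orderings are safe sequences.


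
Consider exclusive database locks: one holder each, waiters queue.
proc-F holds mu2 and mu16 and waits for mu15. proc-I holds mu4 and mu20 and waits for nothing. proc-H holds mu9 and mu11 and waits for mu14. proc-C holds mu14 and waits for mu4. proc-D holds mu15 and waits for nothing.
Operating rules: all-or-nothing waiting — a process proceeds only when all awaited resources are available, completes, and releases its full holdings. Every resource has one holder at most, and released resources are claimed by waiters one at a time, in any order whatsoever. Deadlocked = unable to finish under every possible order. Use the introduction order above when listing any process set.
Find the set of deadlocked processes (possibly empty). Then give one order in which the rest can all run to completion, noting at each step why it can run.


No process is deadlocked.
Key observation: although several processes wait, no cycle exists — each chain bottoms out at a free runner.
The rest can finish in the order proc-I, proc-D, proc-F, proc-C, proc-H.
Verifying each step:
  proc-I waits on nothing -> runs at once and releases mu4 and mu20
  proc-D waits on nothing -> runs at once and releases mu15
  proc-F: everything it awaited (mu15) is free; runs, freeing mu2 and mu16
  proc-C: everything it awaited (mu4) is free; runs, freeing mu14
  proc-H: everything it awaited (mu14) is free; runs, freeing mu9 and mu11


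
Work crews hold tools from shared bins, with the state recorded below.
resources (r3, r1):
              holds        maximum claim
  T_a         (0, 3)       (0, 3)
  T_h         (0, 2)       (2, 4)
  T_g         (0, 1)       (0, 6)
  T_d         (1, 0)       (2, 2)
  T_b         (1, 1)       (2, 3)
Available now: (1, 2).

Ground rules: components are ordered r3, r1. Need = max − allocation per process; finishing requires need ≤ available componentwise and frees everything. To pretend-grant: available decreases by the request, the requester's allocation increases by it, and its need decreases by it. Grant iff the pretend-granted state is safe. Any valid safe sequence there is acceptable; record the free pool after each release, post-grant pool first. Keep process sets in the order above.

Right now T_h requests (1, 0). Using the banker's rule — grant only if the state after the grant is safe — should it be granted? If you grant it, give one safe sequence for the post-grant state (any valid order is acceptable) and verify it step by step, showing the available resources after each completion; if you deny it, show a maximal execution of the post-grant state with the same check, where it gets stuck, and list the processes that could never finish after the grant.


DENY: after the grant no complete ordering would exist.
Key observation: even finishing T_a, T_g leaves just (0, 6) free — too little r3 for any of the remaining processes.
On the post-grant state, T_a, T_g is a maximal run — nothing extends it. Walking it through:
  pool = (0, 2)
  T_a: need (0, 0) fits (0, 2); releases (0, 3), pool now (0, 5)
  T_g: need (0, 5) fits (0, 5); releases (0, 1), pool now (0, 6)
  T_h cannot run: need (1, 2) vs free (0, 6) (insufficient r3)
  T_d cannot run: need (1, 2) vs free (0, 6) (insufficient r3)
  T_b cannot run: need (1, 2) vs free (0, 6) (insufficient r3)
Processes that could never finish after the grant: T_h, T_d and T_b.


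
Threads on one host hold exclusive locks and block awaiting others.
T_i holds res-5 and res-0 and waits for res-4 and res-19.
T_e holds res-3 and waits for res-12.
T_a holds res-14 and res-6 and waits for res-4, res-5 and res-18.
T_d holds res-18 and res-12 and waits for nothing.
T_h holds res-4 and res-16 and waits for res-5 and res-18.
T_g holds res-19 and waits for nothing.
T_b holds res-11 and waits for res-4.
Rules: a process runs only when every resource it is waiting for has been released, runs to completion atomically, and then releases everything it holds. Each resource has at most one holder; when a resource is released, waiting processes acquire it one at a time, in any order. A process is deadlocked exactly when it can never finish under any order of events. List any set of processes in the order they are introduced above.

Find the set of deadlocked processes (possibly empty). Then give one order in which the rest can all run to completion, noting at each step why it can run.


Deadlocked set: T_i, T_a, T_h and T_b.
Key observation: the wait chain closes on itself along T_i -> T_h -> T_i; T_a and T_b wait into the deadlock from upstream.
The rest can finish in the order T_g, T_d, T_e.
Walking it through:
  run T_g (it waits on nothing); releases res-19
  run T_d (it waits on nothing); releases res-18 and res-12
  run T_e (all its waits — res-12 — are resolved); releases res-3


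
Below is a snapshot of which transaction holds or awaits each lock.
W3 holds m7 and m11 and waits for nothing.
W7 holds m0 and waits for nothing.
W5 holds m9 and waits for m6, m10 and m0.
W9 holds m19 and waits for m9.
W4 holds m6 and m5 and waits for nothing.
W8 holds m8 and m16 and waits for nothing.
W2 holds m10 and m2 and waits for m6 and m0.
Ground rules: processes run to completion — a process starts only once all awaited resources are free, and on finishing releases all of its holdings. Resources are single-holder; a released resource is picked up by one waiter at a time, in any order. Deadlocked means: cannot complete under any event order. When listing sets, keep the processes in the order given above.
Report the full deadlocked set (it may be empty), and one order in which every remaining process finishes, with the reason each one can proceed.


No process is deadlocked.
Key observation: every chain of waits terminates; starting from the processes that wait on nothing, all the rest unlock in turn.
One completion order for the rest: W4, W7, W3, W2, W5, W9, W8.
Verifying each step:
  W4 waits on nothing -> runs at once and releases m6 and m5
  W7 waits on nothing -> runs at once and releases m0
  W3 waits on nothing -> runs at once and releases m7 and m11
  run W2 (all its waits — m6 and m0 — are resolved); releases m10 and m2
  run W5 (all its waits — m6, m10 and m0 — are resolved); releases m9
  run W9 (all its waits — m9 — are resolved); releases m19
  W8 waits on nothing -> runs at once and releases m8 and m16


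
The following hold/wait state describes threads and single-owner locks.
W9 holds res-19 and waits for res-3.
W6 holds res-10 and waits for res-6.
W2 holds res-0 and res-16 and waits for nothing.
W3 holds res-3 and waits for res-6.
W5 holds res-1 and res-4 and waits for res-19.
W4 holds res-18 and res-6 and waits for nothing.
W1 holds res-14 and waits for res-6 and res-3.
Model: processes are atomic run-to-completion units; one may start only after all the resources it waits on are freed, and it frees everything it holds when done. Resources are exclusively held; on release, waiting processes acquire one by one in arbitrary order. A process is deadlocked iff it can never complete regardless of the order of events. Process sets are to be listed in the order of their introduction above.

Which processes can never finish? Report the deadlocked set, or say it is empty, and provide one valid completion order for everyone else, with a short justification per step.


No process is deadlocked.
Key observation: every chain of waits terminates; starting from the processes that wait on nothing, all the rest unlock in turn.
A valid finishing order for the others: W4, W3, W9, W6, W5, W1, W2.
Verifying each step:
  W4 waits on nothing -> runs at once and releases res-18 and res-6
  W3: everything it awaited (res-6) is free; runs, freeing res-3
  W9: everything it awaited (res-3) is free; runs, freeing res-19
  W6: everything it awaited (res-6) is free; runs, freeing res-10
  W5: everything it awaited (res-19) is free; runs, freeing res-1 and res-4
  W1: everything it awaited (res-6 and res-3) is free; runs, freeing res-14
  W2 waits on nothing -> runs at once and releases res-0 and res-16


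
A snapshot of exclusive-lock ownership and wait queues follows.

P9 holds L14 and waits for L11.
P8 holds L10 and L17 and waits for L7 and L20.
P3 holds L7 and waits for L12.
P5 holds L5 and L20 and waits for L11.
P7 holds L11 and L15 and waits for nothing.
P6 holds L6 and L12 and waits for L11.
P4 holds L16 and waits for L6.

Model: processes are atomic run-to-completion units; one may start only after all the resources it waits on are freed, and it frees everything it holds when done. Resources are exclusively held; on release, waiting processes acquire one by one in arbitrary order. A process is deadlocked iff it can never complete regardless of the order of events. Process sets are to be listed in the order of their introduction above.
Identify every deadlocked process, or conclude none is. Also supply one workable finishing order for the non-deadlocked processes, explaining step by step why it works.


Nothing here is deadlocked.
Key observation: there is no circular wait here — follow any chain and it reaches a process that is free to run now.
One completion order for the rest: P7, P5, P6, P9, P3, P8, P4.
Verifying each step:
  P7 waits on nothing -> runs at once and releases L11 and L15
  run P5 (all its waits — L11 — are resolved); releases L5 and L20
  run P6 (all its waits — L11 — are resolved); releases L6 and L12
  run P9 (all its waits — L11 — are resolved); releases L14
  run P3 (all its waits — L12 — are resolved); releases L7
  run P8 (all its waits — L7 and L20 — are resolved); releases L10 and L17
  run P4 (all its waits — L6 — are resolved); releases L16


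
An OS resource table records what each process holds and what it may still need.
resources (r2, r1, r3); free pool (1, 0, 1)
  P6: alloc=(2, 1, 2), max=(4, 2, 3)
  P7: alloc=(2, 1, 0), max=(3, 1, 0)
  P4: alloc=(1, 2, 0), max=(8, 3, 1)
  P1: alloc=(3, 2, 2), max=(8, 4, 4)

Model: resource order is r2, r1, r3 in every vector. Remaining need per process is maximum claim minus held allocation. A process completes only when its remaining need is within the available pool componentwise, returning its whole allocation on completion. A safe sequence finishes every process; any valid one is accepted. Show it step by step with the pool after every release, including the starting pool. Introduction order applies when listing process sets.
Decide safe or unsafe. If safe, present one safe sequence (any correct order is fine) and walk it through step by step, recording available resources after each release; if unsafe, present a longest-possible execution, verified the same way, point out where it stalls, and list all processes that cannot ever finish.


SAFE, for example via the order P7, P6, P1, P4.
Key observation: the first exact fit in this order is P7 — it needs (1, 0, 0) with (1, 0, 1) free, meeting a requested resource to the last unit.
Walking it through:
  pool = (1, 0, 1)
  P7 needs (1, 0, 0) <= (1, 0, 1) -> finishes; pool += (2, 1, 0) = (3, 1, 1)
  P6 needs (2, 1, 1) <= (3, 1, 1) -> finishes; pool += (2, 1, 2) = (5, 2, 3)
  P1 needs (5, 2, 2) <= (5, 2, 3) -> finishes; pool += (3, 2, 2) = (8, 4, 5)
  P4 needs (7, 1, 1) <= (8, 4, 5) -> finishes; pool += (1, 2, 0) = (9, 6, 5)


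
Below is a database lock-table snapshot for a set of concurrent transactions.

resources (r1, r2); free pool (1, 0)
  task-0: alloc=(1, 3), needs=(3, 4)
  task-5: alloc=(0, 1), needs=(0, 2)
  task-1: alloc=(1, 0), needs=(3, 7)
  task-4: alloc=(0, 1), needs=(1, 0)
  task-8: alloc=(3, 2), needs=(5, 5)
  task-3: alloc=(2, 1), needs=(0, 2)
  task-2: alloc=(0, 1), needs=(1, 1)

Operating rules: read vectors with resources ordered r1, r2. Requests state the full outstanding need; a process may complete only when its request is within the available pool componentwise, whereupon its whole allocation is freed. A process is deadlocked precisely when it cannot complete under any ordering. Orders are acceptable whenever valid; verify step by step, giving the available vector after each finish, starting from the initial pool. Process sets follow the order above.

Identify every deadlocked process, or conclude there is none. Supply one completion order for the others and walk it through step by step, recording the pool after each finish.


Nothing here is deadlocked.
Key observation: task-4 fits the free pool immediately, and its release cascades until everyone finishes.
The rest can finish in the order task-4, task-2, task-3, task-5, task-0, task-1, task-8. Check, step by step:
  pool = (1, 0)
  task-4 needs (1, 0) <= (1, 0) -> finishes; pool += (0, 1) = (1, 1)
  task-2 needs (1, 1) <= (1, 1) -> finishes; pool += (0, 1) = (1, 2)
  task-3 needs (0, 2) <= (1, 2) -> finishes; pool += (2, 1) = (3, 3)
  task-5 needs (0, 2) <= (3, 3) -> finishes; pool += (0, 1) = (3, 4)
  task-0 needs (3, 4) <= (3, 4) -> finishes; pool += (1, 3) = (4, 7)
  task-1 needs (3, 7) <= (4, 7) -> finishes; pool += (1, 0) = (5, 7)
  task-8 needs (5, 5) <= (5, 7) -> finishes; pool += (3, 2) = (8, 9)


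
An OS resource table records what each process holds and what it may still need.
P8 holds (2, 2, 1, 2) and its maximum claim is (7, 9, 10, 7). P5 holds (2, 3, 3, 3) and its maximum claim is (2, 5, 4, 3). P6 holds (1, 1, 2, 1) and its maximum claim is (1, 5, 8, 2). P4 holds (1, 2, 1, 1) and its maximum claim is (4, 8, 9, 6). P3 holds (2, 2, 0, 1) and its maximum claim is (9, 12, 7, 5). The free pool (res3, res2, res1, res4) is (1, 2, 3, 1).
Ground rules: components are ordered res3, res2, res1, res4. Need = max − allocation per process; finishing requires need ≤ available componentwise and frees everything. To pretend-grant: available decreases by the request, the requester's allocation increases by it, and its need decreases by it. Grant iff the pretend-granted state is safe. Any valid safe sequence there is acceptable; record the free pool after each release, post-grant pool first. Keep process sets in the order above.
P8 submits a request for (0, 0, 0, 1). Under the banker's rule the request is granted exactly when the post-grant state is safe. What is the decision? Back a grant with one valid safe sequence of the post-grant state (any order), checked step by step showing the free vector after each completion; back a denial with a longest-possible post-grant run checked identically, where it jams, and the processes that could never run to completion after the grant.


DENY — the pretend-granted state is unsafe.
Key observation: after P5, P6 the pool peaks at (4, 6, 8, 4), and each blocked process is short somewhere: P8 on res3, res2, res1; P4 on res4; P3 on res3, res2.
On the post-grant state, P5, P6 is a maximal run — nothing extends it. Walking it through:
  pool = (1, 2, 3, 0)
  run P5 (needs (0, 2, 1, 0), free (1, 2, 3, 0)); after release of (2, 3, 3, 3) the pool is (3, 5, 6, 3)
  run P6 (needs (0, 4, 6, 1), free (3, 5, 6, 3)); after release of (1, 1, 2, 1) the pool is (4, 6, 8, 4)
  P8 cannot run: need (5, 7, 9, 4) vs free (4, 6, 8, 4) (insufficient res3, res2 and res1)
  P4 cannot run: need (3, 6, 8, 5) vs free (4, 6, 8, 4) (insufficient res4)
  P3 cannot run: need (7, 10, 7, 4) vs free (4, 6, 8, 4) (insufficient res3 and res2)
Post-grant, the permanently blocked set is P8, P4 and P3.


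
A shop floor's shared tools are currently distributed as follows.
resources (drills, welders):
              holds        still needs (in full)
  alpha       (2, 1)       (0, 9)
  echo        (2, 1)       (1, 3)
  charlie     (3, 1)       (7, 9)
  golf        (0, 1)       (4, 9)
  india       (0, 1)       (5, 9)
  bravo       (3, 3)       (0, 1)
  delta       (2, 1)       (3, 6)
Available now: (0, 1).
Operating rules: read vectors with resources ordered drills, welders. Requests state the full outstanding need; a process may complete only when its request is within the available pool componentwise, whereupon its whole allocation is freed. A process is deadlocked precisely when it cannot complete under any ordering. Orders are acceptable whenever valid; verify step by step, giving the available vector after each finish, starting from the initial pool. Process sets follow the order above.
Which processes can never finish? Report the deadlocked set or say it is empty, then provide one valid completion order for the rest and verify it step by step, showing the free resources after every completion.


Deadlocked: alpha, charlie, golf, india and delta.
Key observation: the wall is welders: completing bravo, echo brings the pool only to (5, 5), and all the rest need more.
A valid finishing order for the others: bravo, echo. Check, step by step:
  pool = (0, 1)
  bravo needs (0, 1) <= (0, 1) -> finishes; pool += (3, 3) = (3, 4)
  echo needs (1, 3) <= (3, 4) -> finishes; pool += (2, 1) = (5, 5)
None of the blocked processes ever fits:
  alpha cannot run: need (0, 9) vs free (5, 5) (insufficient welders)
  charlie cannot run: need (7, 9) vs free (5, 5) (insufficient drills and welders)
  golf cannot run: need (4, 9) vs free (5, 5) (insufficient welders)
  india cannot run: need (5, 9) vs free (5, 5) (insufficient welders)
  delta cannot run: need (3, 6) vs free (5, 5) (insufficient welders)


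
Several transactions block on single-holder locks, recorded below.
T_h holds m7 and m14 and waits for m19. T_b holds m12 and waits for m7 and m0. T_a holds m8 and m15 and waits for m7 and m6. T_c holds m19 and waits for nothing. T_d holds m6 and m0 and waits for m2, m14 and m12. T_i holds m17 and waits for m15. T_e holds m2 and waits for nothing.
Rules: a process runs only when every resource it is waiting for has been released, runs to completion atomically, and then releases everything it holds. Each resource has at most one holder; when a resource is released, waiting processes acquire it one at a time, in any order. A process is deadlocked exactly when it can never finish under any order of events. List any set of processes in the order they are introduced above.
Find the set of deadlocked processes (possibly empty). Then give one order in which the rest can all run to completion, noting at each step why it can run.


The deadlocked set is T_b, T_a, T_d and T_i.
Key observation: the wait chain closes on itself along T_b -> T_d -> T_b; T_a and T_i wait into the deadlock from upstream.
One completion order for the rest: T_c, T_e, T_h.
Step-by-step check:
  T_c: no waits; runs immediately, freeing m19
  T_e: no waits; runs immediately, freeing m2
  T_h waits on m19 — all released -> runs and releases m7 and m14


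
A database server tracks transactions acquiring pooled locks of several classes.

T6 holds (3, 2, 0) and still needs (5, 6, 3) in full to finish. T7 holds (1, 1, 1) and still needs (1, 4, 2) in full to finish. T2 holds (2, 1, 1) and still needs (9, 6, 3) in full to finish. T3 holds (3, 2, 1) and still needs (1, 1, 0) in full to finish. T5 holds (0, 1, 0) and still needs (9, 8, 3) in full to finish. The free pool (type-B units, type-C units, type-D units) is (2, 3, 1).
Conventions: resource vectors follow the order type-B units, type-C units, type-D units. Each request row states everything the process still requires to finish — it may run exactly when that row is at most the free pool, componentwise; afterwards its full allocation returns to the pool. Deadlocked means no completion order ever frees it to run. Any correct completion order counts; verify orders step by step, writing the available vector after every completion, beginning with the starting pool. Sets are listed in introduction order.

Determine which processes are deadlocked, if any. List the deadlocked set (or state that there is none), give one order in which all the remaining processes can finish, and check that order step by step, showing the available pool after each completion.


Nothing here is deadlocked.
Key observation: T3 fits the free pool immediately, and its release cascades until everyone finishes.
The rest can finish in the order T3, T7, T6, T5, T2. Step-by-step check:
  pool = (2, 3, 1)
  T3: need (1, 1, 0) fits (2, 3, 1); releases (3, 2, 1), pool now (5, 5, 2)
  T7: need (1, 4, 2) fits (5, 5, 2); releases (1, 1, 1), pool now (6, 6, 3)
  T6: need (5, 6, 3) fits (6, 6, 3); releases (3, 2, 0), pool now (9, 8, 3)
  T5: need (9, 8, 3) fits (9, 8, 3); releases (0, 1, 0), pool now (9, 9, 3)
  T2: need (9, 6, 3) fits (9, 9, 3); releases (2, 1, 1), pool now (11, 10, 4)


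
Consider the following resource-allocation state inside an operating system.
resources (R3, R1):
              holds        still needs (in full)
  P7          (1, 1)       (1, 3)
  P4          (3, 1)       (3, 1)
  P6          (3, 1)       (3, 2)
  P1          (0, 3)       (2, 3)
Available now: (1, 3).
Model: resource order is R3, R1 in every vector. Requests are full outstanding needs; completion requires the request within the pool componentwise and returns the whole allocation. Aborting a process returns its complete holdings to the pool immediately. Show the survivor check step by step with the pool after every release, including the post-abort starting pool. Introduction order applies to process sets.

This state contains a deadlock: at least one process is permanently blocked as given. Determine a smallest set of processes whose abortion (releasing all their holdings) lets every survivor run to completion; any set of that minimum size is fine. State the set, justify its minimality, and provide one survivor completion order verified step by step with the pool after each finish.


The answer: abort P6.
Key observation: P4 had no path to completion before; after the abort of P6 ((3, 1) returned), step 2 is where it fits.
Why nothing smaller works: aborting no one leaves the state deadlocked as given.
The survivors complete as P1, P4, P7. Step-by-step check (starting from the post-abort pool):
  pool = (4, 4)
  P1: need (2, 3) fits (4, 4); releases (0, 3), pool now (4, 7)
  P4: need (3, 1) fits (4, 7); releases (3, 1), pool now (7, 8)
  P7: need (1, 3) fits (7, 8); releases (1, 1), pool now (8, 9)


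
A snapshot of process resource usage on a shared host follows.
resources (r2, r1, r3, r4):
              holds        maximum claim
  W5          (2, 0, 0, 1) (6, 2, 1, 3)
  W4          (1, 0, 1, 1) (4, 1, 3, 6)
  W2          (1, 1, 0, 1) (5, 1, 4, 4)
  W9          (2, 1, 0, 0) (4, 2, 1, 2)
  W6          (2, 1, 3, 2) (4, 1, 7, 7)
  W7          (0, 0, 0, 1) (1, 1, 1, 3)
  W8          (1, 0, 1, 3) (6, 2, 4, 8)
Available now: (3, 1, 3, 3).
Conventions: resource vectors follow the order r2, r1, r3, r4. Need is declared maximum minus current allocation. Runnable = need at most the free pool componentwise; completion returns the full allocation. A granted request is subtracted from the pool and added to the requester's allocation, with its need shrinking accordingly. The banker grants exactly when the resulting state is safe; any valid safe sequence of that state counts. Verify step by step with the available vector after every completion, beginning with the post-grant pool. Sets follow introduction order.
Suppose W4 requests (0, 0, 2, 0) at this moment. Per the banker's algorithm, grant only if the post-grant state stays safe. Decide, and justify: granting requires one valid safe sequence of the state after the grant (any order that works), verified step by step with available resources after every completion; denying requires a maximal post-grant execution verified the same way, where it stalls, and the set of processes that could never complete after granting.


GRANT: granting preserves safety; a valid post-grant sequence is W9, W5, W7, W4, W8, W6, W2.
Key observation: with (3, 1, 1, 3) left after the transfer, W9 can run at once — the state stays safe.
Step-by-step check of the post-grant state:
  pool = (3, 1, 1, 3)
  W9 needs (2, 1, 1, 2) <= (3, 1, 1, 3) -> finishes; pool += (2, 1, 0, 0) = (5, 2, 1, 3)
  W5 needs (4, 2, 1, 2) <= (5, 2, 1, 3) -> finishes; pool += (2, 0, 0, 1) = (7, 2, 1, 4)
  W7 needs (1, 1, 1, 2) <= (7, 2, 1, 4) -> finishes; pool += (0, 0, 0, 1) = (7, 2, 1, 5)
  W4 needs (3, 1, 0, 5) <= (7, 2, 1, 5) -> finishes; pool += (1, 0, 3, 1) = (8, 2, 4, 6)
  W8 needs (5, 2, 3, 5) <= (8, 2, 4, 6) -> finishes; pool += (1, 0, 1, 3) = (9, 2, 5, 9)
  W6 needs (2, 0, 4, 5) <= (9, 2, 5, 9) -> finishes; pool += (2, 1, 3, 2) = (11, 3, 8, 11)
  W2 needs (4, 0, 4, 3) <= (11, 3, 8, 11) -> finishes; pool += (1, 1, 0, 1) = (12, 4, 8, 12)


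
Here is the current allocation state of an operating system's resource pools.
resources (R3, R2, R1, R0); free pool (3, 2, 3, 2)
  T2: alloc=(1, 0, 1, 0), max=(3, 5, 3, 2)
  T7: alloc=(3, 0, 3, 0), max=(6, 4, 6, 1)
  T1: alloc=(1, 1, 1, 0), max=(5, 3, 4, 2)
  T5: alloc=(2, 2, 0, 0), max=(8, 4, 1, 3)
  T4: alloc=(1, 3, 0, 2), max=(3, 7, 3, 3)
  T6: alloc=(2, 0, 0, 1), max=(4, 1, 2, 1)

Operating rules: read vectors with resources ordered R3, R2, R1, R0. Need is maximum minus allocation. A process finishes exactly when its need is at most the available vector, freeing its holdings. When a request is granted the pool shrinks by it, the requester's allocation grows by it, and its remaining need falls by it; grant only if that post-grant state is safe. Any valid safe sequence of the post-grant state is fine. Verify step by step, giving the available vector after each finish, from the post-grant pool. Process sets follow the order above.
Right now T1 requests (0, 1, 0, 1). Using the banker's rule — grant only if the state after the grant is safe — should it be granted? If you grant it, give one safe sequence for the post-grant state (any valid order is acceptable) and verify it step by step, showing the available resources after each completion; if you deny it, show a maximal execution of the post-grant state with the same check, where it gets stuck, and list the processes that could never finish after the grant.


GRANT: granting preserves safety; a valid post-grant sequence is T6, T1, T5, T2, T7, T4.
Key observation: the transfer keeps a workable pool ((3, 1, 3, 1)); T6 starts the safe sequence.
Check on the post-grant state, step by step:
  pool = (3, 1, 3, 1)
  run T6 (needs (2, 1, 2, 0), free (3, 1, 3, 1)); after release of (2, 0, 0, 1) the pool is (5, 1, 3, 2)
  run T1 (needs (4, 1, 3, 1), free (5, 1, 3, 2)); after release of (1, 2, 1, 1) the pool is (6, 3, 4, 3)
  run T5 (needs (6, 2, 1, 3), free (6, 3, 4, 3)); after release of (2, 2, 0, 0) the pool is (8, 5, 4, 3)
  run T2 (needs (2, 5, 2, 2), free (8, 5, 4, 3)); after release of (1, 0, 1, 0) the pool is (9, 5, 5, 3)
  run T7 (needs (3, 4, 3, 1), free (9, 5, 5, 3)); after release of (3, 0, 3, 0) the pool is (12, 5, 8, 3)
  run T4 (needs (2, 4, 3, 1), free (12, 5, 8, 3)); after release of (1, 3, 0, 2) the pool is (13, 8, 8, 5)


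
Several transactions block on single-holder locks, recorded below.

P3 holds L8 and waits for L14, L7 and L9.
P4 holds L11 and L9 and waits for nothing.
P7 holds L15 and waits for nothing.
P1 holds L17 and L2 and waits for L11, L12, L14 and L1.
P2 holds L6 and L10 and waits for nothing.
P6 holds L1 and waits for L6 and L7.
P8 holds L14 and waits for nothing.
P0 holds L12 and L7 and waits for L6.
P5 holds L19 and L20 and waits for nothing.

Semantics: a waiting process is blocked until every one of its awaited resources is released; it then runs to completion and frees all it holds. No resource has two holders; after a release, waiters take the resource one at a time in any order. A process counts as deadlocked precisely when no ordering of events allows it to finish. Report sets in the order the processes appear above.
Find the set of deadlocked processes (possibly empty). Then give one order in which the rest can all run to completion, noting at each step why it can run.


The deadlocked set is empty.
Key observation: the waits form no ring: some process can always run, and its releases unblock the others one by one.
One completion order for the rest: P2, P8, P4, P0, P6, P3, P5, P1, P7.
Verifying each step:
  P2: no waits; runs immediately, freeing L6 and L10
  P8: no waits; runs immediately, freeing L14
  P4: no waits; runs immediately, freeing L11 and L9
  P0: everything it awaited (L6) is free; runs, freeing L12 and L7
  P6: everything it awaited (L6 and L7) is free; runs, freeing L1
  P3: everything it awaited (L14, L7 and L9) is free; runs, freeing L8
  P5: no waits; runs immediately, freeing L19 and L20
  P1: everything it awaited (L11, L12, L14 and L1) is free; runs, freeing L17 and L2
  P7: no waits; runs immediately, freeing L15


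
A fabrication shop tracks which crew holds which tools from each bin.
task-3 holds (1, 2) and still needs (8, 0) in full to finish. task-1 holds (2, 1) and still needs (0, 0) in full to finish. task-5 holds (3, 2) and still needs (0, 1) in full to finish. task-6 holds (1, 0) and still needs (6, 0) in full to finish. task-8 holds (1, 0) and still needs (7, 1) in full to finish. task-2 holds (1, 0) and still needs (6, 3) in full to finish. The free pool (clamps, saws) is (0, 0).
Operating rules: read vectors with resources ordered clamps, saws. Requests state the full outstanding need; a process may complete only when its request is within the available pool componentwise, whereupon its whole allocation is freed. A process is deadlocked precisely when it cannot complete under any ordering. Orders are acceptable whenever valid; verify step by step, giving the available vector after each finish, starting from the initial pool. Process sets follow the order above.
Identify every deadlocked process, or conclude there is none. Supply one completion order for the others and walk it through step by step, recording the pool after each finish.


The deadlocked set is task-3, task-6, task-8 and task-2.
Key observation: once task-1, task-5 finish, the pool peaks at (5, 3) — and every remaining process still needs more clamps than that.
One completion order for the rest: task-1, task-5. Step-by-step check:
  pool = (0, 0)
  task-1 needs (0, 0) <= (0, 0) -> finishes; pool += (2, 1) = (2, 1)
  task-5 needs (0, 1) <= (2, 1) -> finishes; pool += (3, 2) = (5, 3)
The blocked processes can never fit:
  blocked: task-3 wants (8, 0), pool (5, 3) — not enough clamps
  blocked: task-6 wants (6, 0), pool (5, 3) — not enough clamps
  blocked: task-8 wants (7, 1), pool (5, 3) — not enough clamps
  blocked: task-2 wants (6, 3), pool (5, 3) — not enough clamps
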